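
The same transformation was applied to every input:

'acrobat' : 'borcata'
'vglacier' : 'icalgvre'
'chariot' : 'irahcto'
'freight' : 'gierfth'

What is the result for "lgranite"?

inarglet

The pattern: move the last 2 characters to the front (rotate right by 2), then reverse the string.
For "lgranite", step one produces "telgrani"; step two turns that into "inarglet".
(Check on "chariot": → "otchari" → "irahcto" ✓)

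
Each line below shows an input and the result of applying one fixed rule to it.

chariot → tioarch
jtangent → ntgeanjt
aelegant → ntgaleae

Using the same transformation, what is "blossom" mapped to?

The transformation: swap each adjacent pair of characters (1↔2, 3↔4, ...), then reverse the string.
Applying both steps to "blossom": "lbsoosm", then "msoosbl".
(Check on "jtangent": → "tjnaegtn" → "ntgeanjt" ✓)

msoosbl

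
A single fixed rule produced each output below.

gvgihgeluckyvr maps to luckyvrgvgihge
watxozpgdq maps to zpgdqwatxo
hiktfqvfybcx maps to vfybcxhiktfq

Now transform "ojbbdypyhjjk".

Each output is the input with this applied: swap the front and back halves of the string.
"ojbbdypyhjjk" → "pyhjjkojbbdy".

pyhjjkojbbdy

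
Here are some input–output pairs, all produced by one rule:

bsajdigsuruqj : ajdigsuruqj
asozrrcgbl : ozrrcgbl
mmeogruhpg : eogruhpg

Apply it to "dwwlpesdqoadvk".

wlpesdqoadvk

The transformation: delete the first 2 characters.
On "dwwlpesdqoadvk" that produces "wlpesdqoadvk".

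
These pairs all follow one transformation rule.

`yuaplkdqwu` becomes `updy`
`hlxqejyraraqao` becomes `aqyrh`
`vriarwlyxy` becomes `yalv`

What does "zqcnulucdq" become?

In each case the input is transformed by: keep one character in every 3, starting at position 1 (positions 1st, 4th, 7th, ...), then swap the first and last characters.
Starting from "zqcnulucdq": after the first operation, "znuq"; after the second, "qnuz".
(Check on "hlxqejyraraqao": → "hqyra" → "aqyrh" ✓)

qnuz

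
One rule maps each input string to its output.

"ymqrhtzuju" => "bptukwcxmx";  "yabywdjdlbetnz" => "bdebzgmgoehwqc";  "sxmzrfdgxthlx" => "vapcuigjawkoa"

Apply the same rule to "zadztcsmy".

cdgcwfvpb

What's happening: shift every letter 3 places forward in the alphabet (wrapping around).
On "zadztcsmy" that produces "cdgcwfvpb".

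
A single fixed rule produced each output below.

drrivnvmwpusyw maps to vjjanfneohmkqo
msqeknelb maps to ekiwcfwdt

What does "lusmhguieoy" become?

dmkezymawgq

The transformation: shift every letter 8 places backward in the alphabet (wrapping around).
For "lusmhguieoy" the result is "dmkezymawgq".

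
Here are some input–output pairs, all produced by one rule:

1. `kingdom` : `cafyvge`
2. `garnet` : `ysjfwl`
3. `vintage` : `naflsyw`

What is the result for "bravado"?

tjsnsvg

The transformation: shift every letter 8 places backward in the alphabet (wrapping around).
Doing the same to "bravado": "tjsnsvg".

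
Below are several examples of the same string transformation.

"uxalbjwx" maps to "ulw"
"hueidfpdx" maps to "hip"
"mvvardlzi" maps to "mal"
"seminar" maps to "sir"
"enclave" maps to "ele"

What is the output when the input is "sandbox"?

sdx

Looking at the pairs, the operation is to keep one character in every 3, starting at position 1 (positions 1st, 4th, 7th, ...).
For "sandbox" the result is "sdx".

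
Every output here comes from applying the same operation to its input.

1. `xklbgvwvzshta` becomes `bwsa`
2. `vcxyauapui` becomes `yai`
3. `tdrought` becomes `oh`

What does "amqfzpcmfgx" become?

fcg

The rule is to delete the first character, then keep one character in every 3, starting at position 3 (positions 3rd, 6th, 9th, ...).
"amqfzpcmfgx" → "mqfzpcmfgx" → "fcg".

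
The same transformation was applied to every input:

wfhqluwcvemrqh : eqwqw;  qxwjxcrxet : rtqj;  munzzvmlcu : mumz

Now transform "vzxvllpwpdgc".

Looking at the pairs, the operation is to keep one character in every 3, starting at position 1 (positions 1st, 4th, 7th, ...), then move the last 2 characters to the front (rotate right by 2).
"vzxvllpwpdgc" → "vvpd" → "pdvv".

pdvv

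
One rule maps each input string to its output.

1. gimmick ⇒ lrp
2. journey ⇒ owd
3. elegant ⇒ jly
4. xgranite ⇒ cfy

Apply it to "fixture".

What's happening: keep one character in every 3, starting at position 1 (positions 1st, 4th, 7th, ...), then shift every letter 5 places forward in the alphabet (wrapping around).
Applying both steps to "fixture": "fte", then "kyj".

kyj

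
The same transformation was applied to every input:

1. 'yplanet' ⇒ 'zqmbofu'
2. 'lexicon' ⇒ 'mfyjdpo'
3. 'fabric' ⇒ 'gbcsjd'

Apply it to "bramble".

Each output is the input with this applied: shift every letter 1 place forward in the alphabet (wrapping around).
So "bramble" becomes "csbncmf".

csbncmf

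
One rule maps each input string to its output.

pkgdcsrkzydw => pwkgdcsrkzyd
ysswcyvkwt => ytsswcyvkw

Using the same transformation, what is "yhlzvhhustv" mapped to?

Looking at the pairs, the operation is to swap the first and last characters, then move the last character to the front.
Applying both steps to "yhlzvhhustv": "vhlzvhhusty", then "yvhlzvhhust".
(Check on "pkgdcsrkzydw": → "wkgdcsrkzydp" → "pwkgdcsrkzyd" ✓)

yvhlzvhhust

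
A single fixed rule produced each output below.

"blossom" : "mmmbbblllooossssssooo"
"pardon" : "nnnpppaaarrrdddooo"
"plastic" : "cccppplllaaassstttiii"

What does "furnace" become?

eeefffuuurrrnnnaaaccc

The transformation: repeat every character 3 times, then move the last 3 characters to the front (rotate right by 3).
Applying both steps to "furnace": "fffuuurrrnnnaaaccceee", then "eeefffuuurrrnnnaaaccc".
(Check on "blossom": → "bbblllooossssssooommm" → "mmmbbblllooossssssooo" ✓)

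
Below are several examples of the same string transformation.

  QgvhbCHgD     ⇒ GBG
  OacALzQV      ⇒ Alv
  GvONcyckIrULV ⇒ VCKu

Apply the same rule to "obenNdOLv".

What's happening: flip the case of every letter, then keep one character in every 3, starting at position 2 (positions 2nd, 5th, 8th, ...).
Starting from "obenNdOLv": after the first operation, "OBENnDolV"; after the second, "Bnl".

Bnl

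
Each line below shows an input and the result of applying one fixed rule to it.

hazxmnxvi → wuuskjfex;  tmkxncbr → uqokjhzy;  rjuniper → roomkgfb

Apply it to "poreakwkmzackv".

The rule is to sort the characters into reverse alphabetical order, then shift every letter 3 places backward in the alphabet (wrapping around).
"poreakwkmzackv" → "zwvrpomkkkecaa" → "wtsomljhhhbzxx".

wtsomljhhhbzxx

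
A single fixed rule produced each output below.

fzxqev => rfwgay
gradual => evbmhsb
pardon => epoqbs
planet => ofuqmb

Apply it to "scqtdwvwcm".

The transformation: shift every letter 1 place forward in the alphabet (wrapping around), then move the first 3 characters to the end (rotate left by 3).
On "scqtdwvwcm": the first step gives "tdruexwxdn", and the second then gives "uexwxdntdr".

uexwxdntdr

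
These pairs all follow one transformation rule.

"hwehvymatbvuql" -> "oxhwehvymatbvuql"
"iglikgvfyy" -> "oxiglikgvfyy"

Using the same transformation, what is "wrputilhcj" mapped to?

The rule is to prepend "ox".
On "wrputilhcj" that produces "oxwrputilhcj".

oxwrputilhcj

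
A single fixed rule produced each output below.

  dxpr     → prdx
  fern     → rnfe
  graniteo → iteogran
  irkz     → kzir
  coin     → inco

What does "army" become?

The pattern: swap the front and back halves of the string.
For "army" the result is "myar".

myar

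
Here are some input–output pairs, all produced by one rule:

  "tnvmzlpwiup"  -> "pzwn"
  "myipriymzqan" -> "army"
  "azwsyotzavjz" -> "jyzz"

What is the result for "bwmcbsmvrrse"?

Each output is the input with this applied: keep one character in every 3, starting at position 2 (positions 2nd, 5th, 8th, ...), then swap the first and last characters.
On "bwmcbsmvrrse": the first step gives "wbvs", and the second then gives "sbvw".

sbvw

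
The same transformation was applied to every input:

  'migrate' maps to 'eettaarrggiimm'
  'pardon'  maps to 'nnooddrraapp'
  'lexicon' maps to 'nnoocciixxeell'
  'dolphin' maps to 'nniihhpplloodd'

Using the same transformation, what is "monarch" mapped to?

The transformation: reverse the string, then double every character.
"monarch" → "hhccrraannoomm".

hhccrraannoomm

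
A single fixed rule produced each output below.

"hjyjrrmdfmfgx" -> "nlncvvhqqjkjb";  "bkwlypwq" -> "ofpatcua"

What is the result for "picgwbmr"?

mtkgfavq

Each output is the input with this applied: shift every letter 4 places forward in the alphabet (wrapping around), then swap each adjacent pair of characters (1↔2, 3↔4, ...).
For "picgwbmr", step one produces "tmgkafqv"; step two turns that into "mtkgfavq".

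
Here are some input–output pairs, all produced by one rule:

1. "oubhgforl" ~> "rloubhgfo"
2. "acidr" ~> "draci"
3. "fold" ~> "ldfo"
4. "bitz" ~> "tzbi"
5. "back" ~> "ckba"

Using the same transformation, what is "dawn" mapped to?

wnda

The rule is to move the last 2 characters to the front (rotate right by 2).
On "dawn" that produces "wnda".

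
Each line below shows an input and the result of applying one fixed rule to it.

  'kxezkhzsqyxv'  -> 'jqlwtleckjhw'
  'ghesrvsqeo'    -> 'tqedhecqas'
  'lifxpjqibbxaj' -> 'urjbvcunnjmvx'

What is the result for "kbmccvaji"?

Looking at the pairs, the operation is to move the first character to the end, then shift every letter 12 places forward in the alphabet (wrapping around).
Applying that to "kbmccvaji" gives "nyoohmvuw".

nyoohmvuw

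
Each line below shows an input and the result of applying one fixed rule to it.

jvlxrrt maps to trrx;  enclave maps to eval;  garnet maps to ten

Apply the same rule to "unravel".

Each output is the input with this applied: reverse the string, then delete the last 3 characters.
For "unravel", step one produces "levarnu"; step two turns that into "leva".

leva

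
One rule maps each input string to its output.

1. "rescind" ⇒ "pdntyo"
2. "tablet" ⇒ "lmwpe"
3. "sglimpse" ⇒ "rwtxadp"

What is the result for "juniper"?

In each case the input is transformed by: shift every letter 11 places forward in the alphabet (wrapping around), then delete the first character.
So "juniper" becomes "fytapc".
(Check on "sglimpse": → "drwtxadp" → "rwtxadp" ✓)

fytapc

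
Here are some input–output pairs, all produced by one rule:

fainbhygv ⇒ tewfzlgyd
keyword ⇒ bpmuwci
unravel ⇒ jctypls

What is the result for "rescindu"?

In each case the input is transformed by: reverse the string, then shift every letter 2 places backward in the alphabet (wrapping around).
So "rescindu" becomes "sblgaqcp".

sblgaqcp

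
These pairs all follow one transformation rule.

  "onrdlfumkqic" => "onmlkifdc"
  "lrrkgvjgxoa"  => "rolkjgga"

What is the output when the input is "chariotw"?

What's happening: sort the characters into reverse alphabetical order, then delete the first 3 characters.
For "chariotw", step one produces "wtroihca"; step two turns that into "oihca".
(Check on "lrrkgvjgxoa": → "xvrrolkjgga" → "rolkjgga" ✓)

oihca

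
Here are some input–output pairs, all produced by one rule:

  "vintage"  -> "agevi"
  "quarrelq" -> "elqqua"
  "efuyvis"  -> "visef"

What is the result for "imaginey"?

neyima

Rule — move the last 3 characters to the front (rotate right by 3), then delete the last 2 characters.
For "imaginey", step one produces "neyimagi"; step two turns that into "neyima".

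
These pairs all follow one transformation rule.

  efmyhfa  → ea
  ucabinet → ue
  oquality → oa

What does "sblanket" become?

The pattern: keep one character in every 3, starting at position 1 (positions 1st, 4th, 7th, ...), then keep only the vowels.
Working it through for "sblanket": intermediate "sae", final "ae".

ae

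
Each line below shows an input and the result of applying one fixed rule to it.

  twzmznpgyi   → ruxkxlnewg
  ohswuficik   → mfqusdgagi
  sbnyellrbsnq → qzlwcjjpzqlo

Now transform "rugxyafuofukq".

Rule — shift every letter 2 places backward in the alphabet (wrapping around).
Applying that to "rugxyafuofukq" gives "psevwydsmdsio".

psevwydsmdsio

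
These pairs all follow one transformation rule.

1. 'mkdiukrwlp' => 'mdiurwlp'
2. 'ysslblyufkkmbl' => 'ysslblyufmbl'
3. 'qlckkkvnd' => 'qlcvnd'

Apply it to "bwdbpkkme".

The pattern: remove every "k".
Doing the same to "bwdbpkkme": "bwdbpme".

bwdbpme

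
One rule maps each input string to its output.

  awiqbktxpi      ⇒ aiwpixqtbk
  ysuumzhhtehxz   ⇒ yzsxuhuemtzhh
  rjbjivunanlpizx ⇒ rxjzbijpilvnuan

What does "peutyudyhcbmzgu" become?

pueguztmybucdhy

Rule — take characters alternately from the front and the back (1st, last, 2nd, 2nd-last, ...).
For "peutyudyhcbmzgu" the result is "pueguztmybucdhy".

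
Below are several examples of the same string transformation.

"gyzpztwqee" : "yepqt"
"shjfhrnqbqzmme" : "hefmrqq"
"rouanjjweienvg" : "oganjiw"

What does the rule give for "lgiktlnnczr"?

Looking at the pairs, the operation is to keep every other character starting from the second (positions 2nd, 4th, 6th, ...), then take characters alternately from the front and the back (1st, last, 2nd, 2nd-last, ...).
On "lgiktlnnczr" that produces "gzknl".

gzknl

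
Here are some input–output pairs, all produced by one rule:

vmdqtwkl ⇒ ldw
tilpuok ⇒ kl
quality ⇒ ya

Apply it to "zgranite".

In each case the input is transformed by: move the last 2 characters to the front (rotate right by 2), then keep one character in every 3, starting at position 2 (positions 2nd, 5th, 8th, ...).
"zgranite" → "tezgrani" → "eri".

eri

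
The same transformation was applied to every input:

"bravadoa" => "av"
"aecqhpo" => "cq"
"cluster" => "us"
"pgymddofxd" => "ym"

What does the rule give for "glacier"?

Rule — move the first 2 characters to the end (rotate left by 2), then keep only the first 2 characters.
For "glacier" the result is "ac".

ac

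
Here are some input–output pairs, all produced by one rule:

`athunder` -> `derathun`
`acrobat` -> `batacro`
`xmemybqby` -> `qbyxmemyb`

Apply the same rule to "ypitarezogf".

Looking at the pairs, the operation is to move the last 3 characters to the front (rotate right by 3).
"ypitarezogf" → "ogfypitarez".

ogfypitarez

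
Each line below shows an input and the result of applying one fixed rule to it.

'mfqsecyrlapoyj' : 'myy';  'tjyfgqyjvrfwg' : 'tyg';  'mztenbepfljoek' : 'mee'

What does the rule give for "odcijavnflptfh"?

ovf

What's happening: keep one character in every 3, starting at position 1 (positions 1st, 4th, 7th, ...), then keep every other character starting from the first (positions 1st, 3rd, 5th, ...).
On "odcijavnflptfh": the first step gives "oivlf", and the second then gives "ovf".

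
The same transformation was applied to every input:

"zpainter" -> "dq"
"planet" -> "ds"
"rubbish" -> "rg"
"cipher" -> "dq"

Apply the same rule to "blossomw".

lv

Each output is the input with this applied: shift every letter 1 place backward in the alphabet (wrapping around), then keep only the last 2 characters.
Starting from "blossomw": after the first operation, "aknrrnlv"; after the second, "lv".
(Check on "cipher": → "bhogdq" → "dq" ✓)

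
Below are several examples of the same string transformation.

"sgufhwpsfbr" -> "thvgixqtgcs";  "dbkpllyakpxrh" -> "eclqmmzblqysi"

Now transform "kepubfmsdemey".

Rule — shift every letter 1 place forward in the alphabet (wrapping around).
So "kepubfmsdemey" becomes "lfqvcgntefnfz".

lfqvcgntefnfz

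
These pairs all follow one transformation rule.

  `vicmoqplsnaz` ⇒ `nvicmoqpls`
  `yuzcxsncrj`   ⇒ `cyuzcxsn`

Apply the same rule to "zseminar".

Each output is the input with this applied: delete the last 2 characters, then move the last character to the front.
For "zseminar" the result is "nzsemi".
(Check on "vicmoqplsnaz": → "vicmoqplsn" → "nvicmoqpls" ✓)

nzsemi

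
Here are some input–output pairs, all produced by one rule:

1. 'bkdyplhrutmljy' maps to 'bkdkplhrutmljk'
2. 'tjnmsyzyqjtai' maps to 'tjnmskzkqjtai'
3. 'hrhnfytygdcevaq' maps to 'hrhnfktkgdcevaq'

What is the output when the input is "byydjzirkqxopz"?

Each output is the input with this applied: replace every "y" with "k".
So "byydjzirkqxopz" becomes "bkkdjzirkqxopz".

bkkdjzirkqxopz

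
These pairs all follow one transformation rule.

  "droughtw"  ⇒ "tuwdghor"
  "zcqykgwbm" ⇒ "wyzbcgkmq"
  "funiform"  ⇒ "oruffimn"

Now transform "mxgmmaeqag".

Looking at the pairs, the operation is to sort the characters into alphabetical order, then move the last 3 characters to the front (rotate right by 3).
Doing the same to "mxgmmaeqag": "mqxaaeggmm".

mqxaaeggmm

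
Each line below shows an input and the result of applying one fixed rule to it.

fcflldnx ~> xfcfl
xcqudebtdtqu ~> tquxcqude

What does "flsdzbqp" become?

The transformation: swap the front and back halves of the string, then delete the first 3 characters.
So "flsdzbqp" becomes "pflsd".

pflsd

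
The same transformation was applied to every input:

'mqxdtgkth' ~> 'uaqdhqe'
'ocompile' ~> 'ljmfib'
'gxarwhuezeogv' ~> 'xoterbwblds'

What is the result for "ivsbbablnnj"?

pyyxyikkg

In each case the input is transformed by: delete the first 2 characters, then shift every letter 3 places backward in the alphabet (wrapping around).
Applying both steps to "ivsbbablnnj": "sbbablnnj", then "pyyxyikkg".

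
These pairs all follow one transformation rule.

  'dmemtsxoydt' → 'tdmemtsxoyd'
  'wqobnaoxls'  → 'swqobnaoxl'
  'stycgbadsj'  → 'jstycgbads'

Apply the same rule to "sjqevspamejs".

ssjqevspamej

In each case the input is transformed by: move the last character to the front.
Doing the same to "sjqevspamejs": "ssjqevspamej".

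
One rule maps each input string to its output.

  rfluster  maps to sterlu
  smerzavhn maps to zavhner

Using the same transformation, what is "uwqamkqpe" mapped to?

mkqpeqa

Looking at the pairs, the operation is to delete the first 2 characters, then move the first 2 characters to the end (rotate left by 2).
On "uwqamkqpe": the first step gives "qamkqpe", and the second then gives "mkqpeqa".
(Check on "smerzavhn": → "erzavhn" → "zavhner" ✓)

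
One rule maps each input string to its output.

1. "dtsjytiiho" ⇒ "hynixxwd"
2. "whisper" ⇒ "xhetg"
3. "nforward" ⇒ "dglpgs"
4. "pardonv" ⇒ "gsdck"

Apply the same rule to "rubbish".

Looking at the pairs, the operation is to shift every letter 11 places backward in the alphabet (wrapping around), then delete the first 2 characters.
Applying both steps to "rubbish": "gjqqxhw", then "qqxhw".
(Check on "dtsjytiiho": → "sihynixxwd" → "hynixxwd" ✓)

qqxhw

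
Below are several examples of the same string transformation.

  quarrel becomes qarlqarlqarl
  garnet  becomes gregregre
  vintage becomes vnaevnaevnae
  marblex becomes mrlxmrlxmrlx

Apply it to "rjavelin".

The transformation: keep every other character starting from the first (positions 1st, 3rd, 5th, ...), then write the whole string 3 times in a row.
Working it through for "rjavelin": intermediate "raei", final "raeiraeiraei".

raeiraeiraei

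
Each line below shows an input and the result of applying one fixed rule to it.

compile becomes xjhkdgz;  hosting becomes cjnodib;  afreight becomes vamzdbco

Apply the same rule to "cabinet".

xvwdizo

The pattern: shift every letter 5 places backward in the alphabet (wrapping around).
On "cabinet" that produces "xvwdizo".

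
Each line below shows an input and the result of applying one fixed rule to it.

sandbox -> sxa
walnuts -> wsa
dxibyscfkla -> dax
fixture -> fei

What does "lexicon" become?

What's happening: take characters alternately from the front and the back (1st, last, 2nd, 2nd-last, ...), then keep only the first 3 characters.
Starting from "lexicon": after the first operation, "lneoxci"; after the second, "lne".

lne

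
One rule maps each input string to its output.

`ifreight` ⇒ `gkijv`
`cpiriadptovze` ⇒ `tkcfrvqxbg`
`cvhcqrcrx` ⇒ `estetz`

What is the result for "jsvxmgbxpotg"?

The pattern: shift every letter 2 places forward in the alphabet (wrapping around), then delete the first 3 characters.
Starting from "jsvxmgbxpotg": after the first operation, "luxzoidzrqvi"; after the second, "zoidzrqvi".

zoidzrqvi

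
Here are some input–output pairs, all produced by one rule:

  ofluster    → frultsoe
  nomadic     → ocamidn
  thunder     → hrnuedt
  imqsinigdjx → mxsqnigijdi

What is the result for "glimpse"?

lemispg

In each case the input is transformed by: swap the first and last characters, then swap each adjacent pair of characters (1↔2, 3↔4, ...).
On "glimpse": the first step gives "elimpsg", and the second then gives "lemispg".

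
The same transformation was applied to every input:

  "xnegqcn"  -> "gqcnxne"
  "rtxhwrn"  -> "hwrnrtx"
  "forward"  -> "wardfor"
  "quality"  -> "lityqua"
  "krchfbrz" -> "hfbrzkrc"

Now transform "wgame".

mewga

The transformation: move the first 3 characters to the end (rotate left by 3).
On "wgame" that produces "mewga".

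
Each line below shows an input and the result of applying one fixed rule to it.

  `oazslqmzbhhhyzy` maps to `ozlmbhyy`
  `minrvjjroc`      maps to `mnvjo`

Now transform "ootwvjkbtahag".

The pattern: keep every other character starting from the first (positions 1st, 3rd, 5th, ...).
For "ootwvjkbtahag" the result is "otvkthg".

otvkthg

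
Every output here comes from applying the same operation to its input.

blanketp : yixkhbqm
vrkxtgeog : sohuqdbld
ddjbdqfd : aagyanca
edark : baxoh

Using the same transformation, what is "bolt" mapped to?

yliq

Looking at the pairs, the operation is to shift every letter 3 places backward in the alphabet (wrapping around).
Applying that to "bolt" gives "yliq".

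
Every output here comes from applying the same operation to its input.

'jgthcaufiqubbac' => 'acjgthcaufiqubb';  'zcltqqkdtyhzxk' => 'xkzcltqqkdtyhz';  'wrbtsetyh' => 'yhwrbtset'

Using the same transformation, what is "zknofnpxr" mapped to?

xrzknofnp

Looking at the pairs, the operation is to move the last 2 characters to the front (rotate right by 2).
Doing the same to "zknofnpxr": "xrzknofnp".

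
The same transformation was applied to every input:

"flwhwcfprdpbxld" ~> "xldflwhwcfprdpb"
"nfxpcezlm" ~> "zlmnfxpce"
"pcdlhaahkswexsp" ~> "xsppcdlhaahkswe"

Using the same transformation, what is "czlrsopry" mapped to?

pryczlrso

Looking at the pairs, the operation is to move the last 3 characters to the front (rotate right by 3).
For "czlrsopry" the result is "pryczlrso".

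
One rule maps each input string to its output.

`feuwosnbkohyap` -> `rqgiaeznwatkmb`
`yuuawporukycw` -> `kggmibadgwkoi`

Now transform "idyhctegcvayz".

Looking at the pairs, the operation is to shift every letter 12 places forward in the alphabet (wrapping around).
On "idyhctegcvayz" that produces "upktofqsohmkl".

upktofqsohmkl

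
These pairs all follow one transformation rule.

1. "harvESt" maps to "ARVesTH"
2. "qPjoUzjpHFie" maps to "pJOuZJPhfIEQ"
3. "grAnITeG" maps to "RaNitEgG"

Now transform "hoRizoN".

The rule is to flip the case of every letter, then move the first character to the end.
For "hoRizoN", step one produces "HOrIZOn"; step two turns that into "OrIZOnH".

OrIZOnH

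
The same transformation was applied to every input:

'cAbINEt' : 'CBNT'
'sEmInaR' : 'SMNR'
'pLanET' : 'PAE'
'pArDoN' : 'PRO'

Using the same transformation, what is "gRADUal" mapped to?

Looking at the pairs, the operation is to keep every other character starting from the first (positions 1st, 3rd, 5th, ...), then convert every letter to uppercase.
Working it through for "gRADUal": intermediate "gAUl", final "GAUL".
(Check on "cAbINEt": → "cbNt" → "CBNT" ✓)

GAUL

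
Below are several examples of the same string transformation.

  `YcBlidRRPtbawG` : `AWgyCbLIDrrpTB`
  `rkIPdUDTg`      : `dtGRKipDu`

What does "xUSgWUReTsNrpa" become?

The rule is to flip the case of every letter, then move the last 3 characters to the front (rotate right by 3).
For "xUSgWUReTsNrpa", step one produces "XusGwurEtSnRPA"; step two turns that into "RPAXusGwurEtSn".

RPAXusGwurEtSn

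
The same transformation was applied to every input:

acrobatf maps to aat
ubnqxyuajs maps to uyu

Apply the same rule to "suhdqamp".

sam

Looking at the pairs, the operation is to swap each adjacent pair of characters (1↔2, 3↔4, ...), then keep one character in every 3, starting at position 2 (positions 2nd, 5th, 8th, ...).
"suhdqamp" → "usdhaqpm" → "sam".
(Check on "ubnqxyuajs": → "buqnyxausj" → "uyu" ✓)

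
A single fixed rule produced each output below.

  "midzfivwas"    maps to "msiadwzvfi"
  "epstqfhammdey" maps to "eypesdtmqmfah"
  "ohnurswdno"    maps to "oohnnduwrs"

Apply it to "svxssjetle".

sevlxtsesj

In each case the input is transformed by: take characters alternately from the front and the back (1st, last, 2nd, 2nd-last, ...).
"svxssjetle" → "sevlxtsesj".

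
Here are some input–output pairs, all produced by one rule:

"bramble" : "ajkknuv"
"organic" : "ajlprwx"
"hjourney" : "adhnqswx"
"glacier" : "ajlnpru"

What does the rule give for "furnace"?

The rule is to shift every letter 9 places forward in the alphabet (wrapping around), then sort the characters into alphabetical order.
Working it through for "furnace": intermediate "odawjln", final "adjlnow".

adjlnow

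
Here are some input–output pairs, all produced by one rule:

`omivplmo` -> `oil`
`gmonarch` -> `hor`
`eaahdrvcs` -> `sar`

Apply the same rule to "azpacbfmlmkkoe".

epblk

The transformation: move the last character to the front, then keep one character in every 3, starting at position 1 (positions 1st, 4th, 7th, ...).
"azpacbfmlmkkoe" → "epblk".
(Check on "gmonarch": → "hgmonarc" → "hor" ✓)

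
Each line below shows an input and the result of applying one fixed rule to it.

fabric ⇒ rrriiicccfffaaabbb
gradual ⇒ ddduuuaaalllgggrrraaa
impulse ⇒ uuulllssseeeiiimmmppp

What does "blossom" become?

ssssssooommmbbblllooo

In each case the input is transformed by: move the first 3 characters to the end (rotate left by 3), then repeat every character 3 times.
"blossom" → "ssomblo" → "ssssssooommmbbblllooo".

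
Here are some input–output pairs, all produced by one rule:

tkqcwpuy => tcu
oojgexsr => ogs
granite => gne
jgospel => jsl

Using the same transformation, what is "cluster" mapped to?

csr

Looking at the pairs, the operation is to keep one character in every 3, starting at position 1 (positions 1st, 4th, 7th, ...).
Applying that to "cluster" gives "csr".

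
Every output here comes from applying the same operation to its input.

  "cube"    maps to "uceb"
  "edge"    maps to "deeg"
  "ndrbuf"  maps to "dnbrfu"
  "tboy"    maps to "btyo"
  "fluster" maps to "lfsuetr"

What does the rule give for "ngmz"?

Rule — swap each adjacent pair of characters (1↔2, 3↔4, ...).
On "ngmz" that produces "gnzm".

gnzm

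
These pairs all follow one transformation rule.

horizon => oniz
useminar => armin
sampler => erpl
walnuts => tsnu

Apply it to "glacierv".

rvcie

Rule — delete the first 3 characters, then move the last 2 characters to the front (rotate right by 2).
Working it through for "glacierv": intermediate "cierv", final "rvcie".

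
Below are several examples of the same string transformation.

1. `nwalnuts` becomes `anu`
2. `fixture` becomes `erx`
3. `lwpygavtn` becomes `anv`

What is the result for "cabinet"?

aet

What's happening: sort the characters into alphabetical order, then keep one character in every 3, starting at position 1 (positions 1st, 4th, 7th, ...).
Starting from "cabinet": after the first operation, "abceint"; after the second, "aet".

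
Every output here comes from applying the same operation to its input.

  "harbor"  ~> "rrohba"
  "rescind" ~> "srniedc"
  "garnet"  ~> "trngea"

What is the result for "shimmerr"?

The pattern: sort the characters into reverse alphabetical order.
Applying that to "shimmerr" gives "srrmmihe".

srrmmihe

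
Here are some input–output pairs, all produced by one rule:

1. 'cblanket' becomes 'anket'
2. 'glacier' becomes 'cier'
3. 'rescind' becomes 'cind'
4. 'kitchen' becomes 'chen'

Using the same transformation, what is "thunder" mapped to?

nder

Each output is the input with this applied: delete the first 3 characters.
Doing the same to "thunder": "nder".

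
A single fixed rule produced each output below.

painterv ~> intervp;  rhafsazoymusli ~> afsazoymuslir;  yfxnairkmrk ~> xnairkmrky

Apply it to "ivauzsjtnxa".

The transformation: move the first character to the end, then delete the first character.
Applying that to "ivauzsjtnxa" gives "auzsjtnxai".

auzsjtnxai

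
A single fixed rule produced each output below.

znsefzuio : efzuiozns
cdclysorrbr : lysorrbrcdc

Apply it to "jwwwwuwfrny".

Looking at the pairs, the operation is to move the first 3 characters to the end (rotate left by 3).
On "jwwwwuwfrny" that produces "wwuwfrnyjww".

wwuwfrnyjww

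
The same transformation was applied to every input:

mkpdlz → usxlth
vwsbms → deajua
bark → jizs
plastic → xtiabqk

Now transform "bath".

Looking at the pairs, the operation is to shift every letter 8 places forward in the alphabet (wrapping around).
So "bath" becomes "jibp".

jibp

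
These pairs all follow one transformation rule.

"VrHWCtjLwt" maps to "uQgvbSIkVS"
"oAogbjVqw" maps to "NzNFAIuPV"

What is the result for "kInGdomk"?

JhMfCNLJ

The pattern: flip the case of every letter, then shift every letter 1 place backward in the alphabet (wrapping around).
"kInGdomk" → "KiNgDOMK" → "JhMfCNLJ".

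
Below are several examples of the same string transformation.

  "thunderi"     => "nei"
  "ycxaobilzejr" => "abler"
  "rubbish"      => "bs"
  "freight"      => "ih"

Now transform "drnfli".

The transformation: keep every other character starting from the second (positions 2nd, 4th, 6th, ...), then delete the first character.
Applying that to "drnfli" gives "fi".

fi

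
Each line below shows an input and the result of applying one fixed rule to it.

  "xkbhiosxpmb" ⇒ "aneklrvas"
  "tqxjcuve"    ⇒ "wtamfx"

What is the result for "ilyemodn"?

lobhpr

The pattern: delete the last 2 characters, then shift every letter 3 places forward in the alphabet (wrapping around).
Working it through for "ilyemodn": intermediate "ilyemo", final "lobhpr".
(Check on "xkbhiosxpmb": → "xkbhiosxp" → "aneklrvas" ✓)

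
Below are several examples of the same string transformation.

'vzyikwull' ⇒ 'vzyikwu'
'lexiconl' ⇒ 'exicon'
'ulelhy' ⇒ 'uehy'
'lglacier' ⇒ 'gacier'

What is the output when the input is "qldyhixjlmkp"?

qdyhixjmkp

The transformation: remove every "l".
So "qldyhixjlmkp" becomes "qdyhixjmkp".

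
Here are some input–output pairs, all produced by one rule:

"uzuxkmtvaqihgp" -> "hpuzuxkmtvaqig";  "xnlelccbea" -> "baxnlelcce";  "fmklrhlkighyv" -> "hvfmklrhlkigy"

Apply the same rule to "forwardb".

What's happening: move the last 2 characters to the front (rotate right by 2), then swap the first and last characters.
So "forwardb" becomes "rbforwad".

rbforwad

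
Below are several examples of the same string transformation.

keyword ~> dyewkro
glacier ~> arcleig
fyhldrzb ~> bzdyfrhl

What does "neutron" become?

euntnro

The rule is to sort the characters into alphabetical order, then take characters alternately from the front and the back (1st, last, 2nd, 2nd-last, ...).
Working it through for "neutron": intermediate "ennortu", final "euntnro".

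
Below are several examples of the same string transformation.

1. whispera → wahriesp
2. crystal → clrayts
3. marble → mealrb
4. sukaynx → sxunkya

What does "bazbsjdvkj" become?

The rule is to take characters alternately from the front and the back (1st, last, 2nd, 2nd-last, ...).
So "bazbsjdvkj" becomes "bjakzvbdsj".

bjakzvbdsj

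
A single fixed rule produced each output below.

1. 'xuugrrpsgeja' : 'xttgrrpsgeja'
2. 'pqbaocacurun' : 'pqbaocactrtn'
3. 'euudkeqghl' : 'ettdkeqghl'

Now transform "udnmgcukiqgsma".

What's happening: replace every "u" with "t".
On "udnmgcukiqgsma" that produces "tdnmgctkiqgsma".

tdnmgctkiqgsma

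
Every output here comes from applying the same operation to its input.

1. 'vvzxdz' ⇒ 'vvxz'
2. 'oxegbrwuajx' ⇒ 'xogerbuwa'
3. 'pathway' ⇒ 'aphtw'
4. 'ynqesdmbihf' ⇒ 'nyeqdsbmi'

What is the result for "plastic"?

Looking at the pairs, the operation is to delete the last 2 characters, then swap each adjacent pair of characters (1↔2, 3↔4, ...).
Applying both steps to "plastic": "plast", then "lpsat".
(Check on "pathway": → "pathw" → "aphtw" ✓)

lpsat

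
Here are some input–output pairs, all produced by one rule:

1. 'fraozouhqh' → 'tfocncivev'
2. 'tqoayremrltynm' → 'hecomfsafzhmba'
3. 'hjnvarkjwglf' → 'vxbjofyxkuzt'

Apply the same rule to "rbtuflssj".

fphitzggx

What's happening: shift every letter 12 places backward in the alphabet (wrapping around).
Doing the same to "rbtuflssj": "fphitzggx".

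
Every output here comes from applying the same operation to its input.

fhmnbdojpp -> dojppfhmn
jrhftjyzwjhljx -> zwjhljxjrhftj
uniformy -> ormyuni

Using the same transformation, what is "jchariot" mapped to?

Each output is the input with this applied: swap the front and back halves of the string, then delete the last character.
Starting from "jchariot": after the first operation, "riotjcha"; after the second, "riotjch".

riotjch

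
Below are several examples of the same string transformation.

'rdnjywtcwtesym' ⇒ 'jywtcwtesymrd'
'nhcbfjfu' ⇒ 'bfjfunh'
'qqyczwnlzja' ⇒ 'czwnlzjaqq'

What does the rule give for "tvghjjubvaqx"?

Looking at the pairs, the operation is to move the first 2 characters to the end (rotate left by 2), then delete the first character.
Working it through for "tvghjjubvaqx": intermediate "ghjjubvaqxtv", final "hjjubvaqxtv".
(Check on "nhcbfjfu": → "cbfjfunh" → "bfjfunh" ✓)

hjjubvaqxtv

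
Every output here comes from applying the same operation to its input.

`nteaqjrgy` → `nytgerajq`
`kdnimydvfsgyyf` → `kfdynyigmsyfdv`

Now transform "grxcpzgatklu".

In each case the input is transformed by: take characters alternately from the front and the back (1st, last, 2nd, 2nd-last, ...).
Applying that to "grxcpzgatklu" gives "gurlxkctpazg".

gurlxkctpazg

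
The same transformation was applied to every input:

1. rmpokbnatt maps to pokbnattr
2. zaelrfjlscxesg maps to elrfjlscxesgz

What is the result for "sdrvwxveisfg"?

The rule is to move the first character to the end, then delete the first character.
Working it through for "sdrvwxveisfg": intermediate "drvwxveisfgs", final "rvwxveisfgs".

rvwxveisfgs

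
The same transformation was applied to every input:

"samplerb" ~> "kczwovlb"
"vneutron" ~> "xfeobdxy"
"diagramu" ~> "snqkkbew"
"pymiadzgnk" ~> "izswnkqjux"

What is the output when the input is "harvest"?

Each output is the input with this applied: swap each adjacent pair of characters (1↔2, 3↔4, ...), then shift every letter 10 places forward in the alphabet (wrapping around).
On "harvest": the first step gives "ahvrset", and the second then gives "krfbcod".

krfbcod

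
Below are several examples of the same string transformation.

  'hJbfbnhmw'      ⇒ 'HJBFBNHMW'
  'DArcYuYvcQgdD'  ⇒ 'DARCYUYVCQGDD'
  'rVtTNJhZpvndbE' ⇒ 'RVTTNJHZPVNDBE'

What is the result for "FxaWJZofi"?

FXAWJZOFI

What's happening: convert every letter to uppercase.
So "FxaWJZofi" becomes "FXAWJZOFI".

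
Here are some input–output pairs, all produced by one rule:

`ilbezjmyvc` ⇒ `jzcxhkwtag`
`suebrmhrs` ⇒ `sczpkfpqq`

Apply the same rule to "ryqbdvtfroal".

The pattern: shift every letter 2 places backward in the alphabet (wrapping around), then move the first character to the end.
For "ryqbdvtfroal", step one produces "pwozbtrdpmyj"; step two turns that into "wozbtrdpmyjp".

wozbtrdpmyjp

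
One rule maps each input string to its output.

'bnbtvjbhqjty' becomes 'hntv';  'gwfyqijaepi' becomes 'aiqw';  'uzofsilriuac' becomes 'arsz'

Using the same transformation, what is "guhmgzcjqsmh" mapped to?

In each case the input is transformed by: keep one character in every 3, starting at position 2 (positions 2nd, 5th, 8th, ...), then sort the characters into alphabetical order.
Starting from "guhmgzcjqsmh": after the first operation, "ugjm"; after the second, "gjmu".

gjmu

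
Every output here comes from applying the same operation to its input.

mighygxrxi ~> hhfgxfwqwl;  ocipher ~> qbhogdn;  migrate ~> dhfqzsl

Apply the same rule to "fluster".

The transformation: shift every letter 1 place backward in the alphabet (wrapping around), then swap the first and last characters.
Starting from "fluster": after the first operation, "ektrsdq"; after the second, "qktrsde".

qktrsde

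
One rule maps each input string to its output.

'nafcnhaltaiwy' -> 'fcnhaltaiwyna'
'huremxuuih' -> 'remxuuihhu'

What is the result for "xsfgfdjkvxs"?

fgfdjkvxsxs

Rule — move the first 2 characters to the end (rotate left by 2).
For "xsfgfdjkvxs" the result is "fgfdjkvxsxs".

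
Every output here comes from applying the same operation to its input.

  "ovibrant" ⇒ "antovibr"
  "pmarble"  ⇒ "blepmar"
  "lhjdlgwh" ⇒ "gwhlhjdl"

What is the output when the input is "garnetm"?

Rule — move the last 3 characters to the front (rotate right by 3).
For "garnetm" the result is "etmgarn".

etmgarn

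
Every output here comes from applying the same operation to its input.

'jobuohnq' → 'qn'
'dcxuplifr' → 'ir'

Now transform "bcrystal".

la

Looking at the pairs, the operation is to swap each adjacent pair of characters (1↔2, 3↔4, ...), then keep only the last 2 characters.
So "bcrystal" becomes "la".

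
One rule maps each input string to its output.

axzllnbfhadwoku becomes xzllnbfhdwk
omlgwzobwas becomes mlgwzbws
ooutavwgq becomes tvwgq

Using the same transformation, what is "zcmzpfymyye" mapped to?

Each output is the input with this applied: remove every vowel.
For "zcmzpfymyye" the result is "zcmzpfymyy".

zcmzpfymyy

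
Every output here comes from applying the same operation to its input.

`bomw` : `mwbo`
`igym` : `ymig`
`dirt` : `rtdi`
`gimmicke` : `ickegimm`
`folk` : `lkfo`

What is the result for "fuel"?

elfu

Each output is the input with this applied: swap the front and back halves of the string.
On "fuel" that produces "elfu".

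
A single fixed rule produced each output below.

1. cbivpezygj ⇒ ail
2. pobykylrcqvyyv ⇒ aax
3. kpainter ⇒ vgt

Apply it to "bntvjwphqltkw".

vmy

The pattern: shift every letter 2 places forward in the alphabet (wrapping around), then keep only the last 3 characters.
Applying both steps to "bntvjwphqltkw": "dpvxlyrjsnvmy", then "vmy".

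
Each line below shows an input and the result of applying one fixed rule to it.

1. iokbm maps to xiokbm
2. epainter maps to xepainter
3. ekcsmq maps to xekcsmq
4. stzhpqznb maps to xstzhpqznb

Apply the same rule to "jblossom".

The pattern: prepend "x".
For "jblossom" the result is "xjblossom".

xjblossom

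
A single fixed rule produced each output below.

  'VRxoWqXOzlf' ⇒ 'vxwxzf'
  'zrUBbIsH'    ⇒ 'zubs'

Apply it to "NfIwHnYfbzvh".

Looking at the pairs, the operation is to keep every other character starting from the first (positions 1st, 3rd, 5th, ...), then convert every letter to lowercase.
For "NfIwHnYfbzvh", step one produces "NIHYbv"; step two turns that into "nihybv".

nihybv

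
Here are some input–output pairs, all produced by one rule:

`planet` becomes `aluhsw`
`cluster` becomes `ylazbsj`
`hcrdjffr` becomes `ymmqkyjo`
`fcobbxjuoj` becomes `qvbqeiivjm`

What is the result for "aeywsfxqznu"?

Rule — reverse the string, then shift every letter 7 places forward in the alphabet (wrapping around).
Working it through for "aeywsfxqznu": intermediate "unzqxfswyea", final "bugxemzdflh".
(Check on "fcobbxjuoj": → "joujxbbocf" → "qvbqeiivjm" ✓)

bugxemzdflh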